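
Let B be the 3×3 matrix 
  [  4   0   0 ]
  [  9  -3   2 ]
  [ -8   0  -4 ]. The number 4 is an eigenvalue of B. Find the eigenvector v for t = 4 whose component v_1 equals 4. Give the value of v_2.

4

B − 4I = [[0, 0, 0], [9, -7, 2], [-8, 0, -8]].
Solving (B − 4I)v = 0 gives the eigenspace spanned by (4, 4, -4).
With v_1 = 4, v = (4, 4, -4), so v_2 = 4.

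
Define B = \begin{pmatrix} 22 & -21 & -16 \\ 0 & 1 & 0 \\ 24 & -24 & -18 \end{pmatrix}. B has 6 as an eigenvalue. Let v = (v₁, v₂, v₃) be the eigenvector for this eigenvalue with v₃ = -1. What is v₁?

B − 6I = [[16, -21, -16], [0, -5, 0], [24, -24, -24]].
Solving (B − 6I)v = 0 gives the eigenspace spanned by (-1, 0, -1).
With v₃ = -1, v = (-1, 0, -1), so v₁ = -1.

-1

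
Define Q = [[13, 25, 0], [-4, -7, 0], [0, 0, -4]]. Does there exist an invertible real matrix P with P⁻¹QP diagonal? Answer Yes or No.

Characteristic polynomial: p(λ) = λ^3 - 2λ^2 - 15λ + 36 = (λ - 3)^2(λ + 4).
λ = 3 has algebraic multiplicity 2; rank(Q − 3I) = 2, so geometric multiplicity = 1.
Geometric multiplicity < algebraic multiplicity, so Q is not diagonalizable.

No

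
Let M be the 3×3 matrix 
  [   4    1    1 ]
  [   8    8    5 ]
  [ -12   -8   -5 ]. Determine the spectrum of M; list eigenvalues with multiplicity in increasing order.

2, 2, 3

Characteristic polynomial: p(λ) = λ^3 - 7λ^2 + 16λ - 12 = (λ - 3)(λ - 2)^2.
Roots (with multiplicity): 2, 2, 3.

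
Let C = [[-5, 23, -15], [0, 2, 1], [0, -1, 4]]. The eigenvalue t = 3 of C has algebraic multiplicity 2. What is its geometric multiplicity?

1

C − 3I = [[-8, 23, -15], [0, -1, 1], [0, -1, 1]].
This matrix has rank 2, so its null space has dimension 3 − 2 = 1.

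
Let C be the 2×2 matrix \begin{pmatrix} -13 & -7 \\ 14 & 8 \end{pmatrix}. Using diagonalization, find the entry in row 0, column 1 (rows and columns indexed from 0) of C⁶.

Characteristic polynomial: t^2 + 5t - 6 = (t - 1)(t + 6), so the eigenvalues are -6, 1.
t=1: eigenvector (1, -2).
t=-6: eigenvector (1, -1).
P = [[1, 1], [-2, -1]], D = diag(1, -6), P⁻¹ = [[-1, -1], [2, 1]].
C⁶ = P·diag(1, 46656)·P⁻¹ = [[93311, 46655], [-93310, -46654]].
The requested entry is 46655.

46655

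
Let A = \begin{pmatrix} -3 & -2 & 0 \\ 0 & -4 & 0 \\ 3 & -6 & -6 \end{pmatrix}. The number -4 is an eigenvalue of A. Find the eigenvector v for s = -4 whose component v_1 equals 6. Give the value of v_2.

A + 4I = [[1, -2, 0], [0, 0, 0], [3, -6, -2]].
Solving (A + 4I)v = 0 gives the eigenspace spanned by (6, 3, 0).
With v_1 = 6, v = (6, 3, 0), so v_2 = 3.

3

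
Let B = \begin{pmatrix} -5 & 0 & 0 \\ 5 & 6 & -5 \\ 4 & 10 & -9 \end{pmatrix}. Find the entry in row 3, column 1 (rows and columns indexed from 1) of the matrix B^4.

114

Characteristic polynomial: μ^3 + 8μ^2 + 11μ - 20 = (μ - 1)(μ + 4)(μ + 5), so the eigenvalues are -5, -4, 1.
μ=-5: eigenvector (1, 0, 1).
μ=-4: eigenvector (0, -1, -2).
μ=1: eigenvector (0, 1, 1).
P = [[1, 0, 0], [0, -1, 1], [1, -2, 1]], D = diag(-5, -4, 1), P⁻¹ = [[1, 0, 0], [1, 1, -1], [1, 2, -1]].
B⁴ = P·diag(625, 256, 1)·P⁻¹ = [[625, 0, 0], [-255, -254, 255], [114, -510, 511]].
The requested entry is 114.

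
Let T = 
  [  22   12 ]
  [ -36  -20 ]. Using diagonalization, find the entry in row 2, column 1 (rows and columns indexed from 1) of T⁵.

-6336

Characteristic polynomial: λ^2 - 2λ - 8 = (λ - 4)(λ + 2), so the eigenvalues are -2, 4.
λ=4: eigenvector (2, -3).
λ=-2: eigenvector (1, -2).
P = [[2, 1], [-3, -2]], D = diag(4, -2), P⁻¹ = [[2, 1], [-3, -2]].
T⁵ = P·diag(1024, -32)·P⁻¹ = [[4192, 2112], [-6336, -3200]].
The requested entry is -6336.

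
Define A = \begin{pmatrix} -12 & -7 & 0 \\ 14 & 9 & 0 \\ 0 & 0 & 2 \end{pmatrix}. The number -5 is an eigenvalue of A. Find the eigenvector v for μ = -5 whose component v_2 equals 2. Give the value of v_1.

-2

A + 5I = [[-7, -7, 0], [14, 14, 0], [0, 0, 7]].
Solving (A + 5I)v = 0 gives the eigenspace spanned by (-2, 2, 0).
With v_2 = 2, v = (-2, 2, 0), so v_1 = -2.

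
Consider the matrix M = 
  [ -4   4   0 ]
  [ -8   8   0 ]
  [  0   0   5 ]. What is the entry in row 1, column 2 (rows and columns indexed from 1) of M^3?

64

Characteristic polynomial: μ^3 - 9μ^2 + 20μ = μ(μ - 5)(μ - 4), so the eigenvalues are 0, 4, 5.
μ=5: eigenvector (0, 0, 1).
μ=4: eigenvector (1, 2, 0).
μ=0: eigenvector (1, 1, 0).
P = [[0, 1, 1], [0, 2, 1], [1, 0, 0]], D = diag(5, 4, 0), P⁻¹ = [[0, 0, 1], [-1, 1, 0], [2, -1, 0]].
M³ = P·diag(125, 64, 0)·P⁻¹ = [[-64, 64, 0], [-128, 128, 0], [0, 0, 125]].
The requested entry is 64.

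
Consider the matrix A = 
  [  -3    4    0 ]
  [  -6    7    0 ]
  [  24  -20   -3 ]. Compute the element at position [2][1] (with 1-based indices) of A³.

-78

Characteristic polynomial: μ^3 - μ^2 - 9μ + 9 = (μ - 3)(μ - 1)(μ + 3), so the eigenvalues are -3, 1, 3.
μ=1: eigenvector (1, 1, 1).
μ=3: eigenvector (2, 3, -2).
μ=-3: eigenvector (0, 0, 1).
P = [[1, 2, 0], [1, 3, 0], [1, -2, 1]], D = diag(1, 3, -3), P⁻¹ = [[3, -2, 0], [-1, 1, 0], [-5, 4, 1]].
A³ = P·diag(1, 27, -27)·P⁻¹ = [[-51, 52, 0], [-78, 79, 0], [192, -164, -27]].
The requested entry is -78.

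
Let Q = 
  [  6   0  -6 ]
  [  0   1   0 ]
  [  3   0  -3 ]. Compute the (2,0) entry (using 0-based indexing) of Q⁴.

Characteristic polynomial: r^3 - 4r^2 + 3r = r(r - 3)(r - 1), so the eigenvalues are 0, 1, 3.
r=0: eigenvector (-1, 0, -1).
r=1: eigenvector (0, 1, 0).
r=3: eigenvector (2, 0, 1).
P = [[-1, 0, 2], [0, 1, 0], [-1, 0, 1]], D = diag(0, 1, 3), P⁻¹ = [[1, 0, -2], [0, 1, 0], [1, 0, -1]].
Q⁴ = P·diag(0, 1, 81)·P⁻¹ = [[162, 0, -162], [0, 1, 0], [81, 0, -81]].
The requested entry is 81.

81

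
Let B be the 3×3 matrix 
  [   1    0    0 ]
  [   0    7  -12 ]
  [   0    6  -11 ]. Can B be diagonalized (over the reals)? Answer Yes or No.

Characteristic polynomial: p(t) = t^3 + 3t^2 - 9t + 5 = (t - 1)^2(t + 5).
t = 1 has algebraic multiplicity 2; rank(B − 1I) = 1, so geometric multiplicity = 2.
Every eigenvalue has geometric = algebraic multiplicity, so B is diagonalizable.

Yes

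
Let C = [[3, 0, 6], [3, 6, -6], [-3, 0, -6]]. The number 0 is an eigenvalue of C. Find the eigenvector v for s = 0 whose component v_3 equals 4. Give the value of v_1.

C = [[3, 0, 6], [3, 6, -6], [-3, 0, -6]].
Solving (C)v = 0 gives the eigenspace spanned by (-8, 8, 4).
With v_3 = 4, v = (-8, 8, 4), so v_1 = -8.

-8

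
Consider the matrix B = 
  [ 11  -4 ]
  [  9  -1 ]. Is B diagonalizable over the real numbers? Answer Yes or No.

Characteristic polynomial: p(r) = r^2 - 10r + 25 = (r - 5)^2.
r = 5 has algebraic multiplicity 2; rank(B − 5I) = 1, so geometric multiplicity = 1.
Geometric multiplicity < algebraic multiplicity, so B is not diagonalizable.

No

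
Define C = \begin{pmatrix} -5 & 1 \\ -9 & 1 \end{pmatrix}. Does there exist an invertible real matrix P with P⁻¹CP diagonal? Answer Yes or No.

No

Characteristic polynomial: p(t) = t^2 + 4t + 4 = (t + 2)^2.
t = -2 has algebraic multiplicity 2; rank(C + 2I) = 1, so geometric multiplicity = 1.
Geometric multiplicity < algebraic multiplicity, so C is not diagonalizable.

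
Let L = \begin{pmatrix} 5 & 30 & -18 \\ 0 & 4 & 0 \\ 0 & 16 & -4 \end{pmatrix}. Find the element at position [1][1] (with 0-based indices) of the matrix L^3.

64

Characteristic polynomial: μ^3 - 5μ^2 - 16μ + 80 = (μ - 5)(μ - 4)(μ + 4), so the eigenvalues are -4, 4, 5.
μ=5: eigenvector (1, 0, 0).
μ=4: eigenvector (6, 1, 2).
μ=-4: eigenvector (2, 0, 1).
P = [[1, 6, 2], [0, 1, 0], [0, 2, 1]], D = diag(5, 4, -4), P⁻¹ = [[1, -2, -2], [0, 1, 0], [0, -2, 1]].
L³ = P·diag(125, 64, -64)·P⁻¹ = [[125, 390, -378], [0, 64, 0], [0, 256, -64]].
The requested entry is 64.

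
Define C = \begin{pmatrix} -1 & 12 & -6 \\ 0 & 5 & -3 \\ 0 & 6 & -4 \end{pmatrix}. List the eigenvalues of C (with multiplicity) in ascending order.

-1, -1, 2

Characteristic polynomial: p(s) = s^3 - 3s - 2 = (s - 2)(s + 1)^2.
Roots (with multiplicity): -1, -1, 2.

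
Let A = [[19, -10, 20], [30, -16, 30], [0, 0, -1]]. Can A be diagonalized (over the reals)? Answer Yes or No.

Yes

Characteristic polynomial: p(r) = r^3 - 2r^2 - 7r - 4 = (r - 4)(r + 1)^2.
r = -1 has algebraic multiplicity 2; rank(A + 1I) = 1, so geometric multiplicity = 2.
Every eigenvalue has geometric = algebraic multiplicity, so A is diagonalizable.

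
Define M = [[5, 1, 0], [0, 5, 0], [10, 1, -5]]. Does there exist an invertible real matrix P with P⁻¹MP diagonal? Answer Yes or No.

Characteristic polynomial: p(s) = s^3 - 5s^2 - 25s + 125 = (s - 5)^2(s + 5).
s = 5 has algebraic multiplicity 2; rank(M − 5I) = 2, so geometric multiplicity = 1.
Geometric multiplicity < algebraic multiplicity, so M is not diagonalizable.

No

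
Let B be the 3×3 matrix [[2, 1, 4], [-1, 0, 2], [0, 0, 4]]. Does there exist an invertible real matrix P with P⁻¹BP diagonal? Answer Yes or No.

Characteristic polynomial: p(μ) = μ^3 - 6μ^2 + 9μ - 4 = (μ - 4)(μ - 1)^2.
μ = 1 has algebraic multiplicity 2; rank(B − 1I) = 2, so geometric multiplicity = 1.
Geometric multiplicity < algebraic multiplicity, so B is not diagonalizable.

No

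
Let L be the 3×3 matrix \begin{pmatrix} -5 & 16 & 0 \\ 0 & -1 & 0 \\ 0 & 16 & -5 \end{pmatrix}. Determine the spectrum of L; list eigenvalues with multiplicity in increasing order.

-5, -5, -1

Characteristic polynomial: p(t) = t^3 + 11t^2 + 35t + 25 = (t + 1)(t + 5)^2.
Roots (with multiplicity): -5, -5, -1.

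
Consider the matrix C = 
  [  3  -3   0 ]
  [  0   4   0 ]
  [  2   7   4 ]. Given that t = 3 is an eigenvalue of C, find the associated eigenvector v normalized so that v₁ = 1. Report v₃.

C − 3I = [[0, -3, 0], [0, 1, 0], [2, 7, 1]].
Solving (C − 3I)v = 0 gives the eigenspace spanned by (1, 0, -2).
With v₁ = 1, v = (1, 0, -2), so v₃ = -2.

-2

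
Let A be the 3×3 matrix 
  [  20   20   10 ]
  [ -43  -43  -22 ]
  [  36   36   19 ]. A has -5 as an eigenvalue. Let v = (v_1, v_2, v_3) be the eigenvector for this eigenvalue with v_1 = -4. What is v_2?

8

A + 5I = [[25, 20, 10], [-43, -38, -22], [36, 36, 24]].
Solving (A + 5I)v = 0 gives the eigenspace spanned by (-4, 8, -6).
With v_1 = -4, v = (-4, 8, -6), so v_2 = 8.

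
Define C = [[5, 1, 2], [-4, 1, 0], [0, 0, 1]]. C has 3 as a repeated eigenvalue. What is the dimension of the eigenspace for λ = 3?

1

C − 3I = [[2, 1, 2], [-4, -2, 0], [0, 0, -2]].
This matrix has rank 2, so its null space has dimension 3 − 2 = 1.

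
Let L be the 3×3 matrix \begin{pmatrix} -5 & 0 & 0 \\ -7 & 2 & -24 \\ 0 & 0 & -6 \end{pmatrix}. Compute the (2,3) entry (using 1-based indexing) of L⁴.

Characteristic polynomial: r^3 + 9r^2 + 8r - 60 = (r - 2)(r + 5)(r + 6), so the eigenvalues are -6, -5, 2.
r=-5: eigenvector (1, 1, 0).
r=-6: eigenvector (0, 3, 1).
r=2: eigenvector (0, 1, 0).
P = [[1, 0, 0], [1, 3, 1], [0, 1, 0]], D = diag(-5, -6, 2), P⁻¹ = [[1, 0, 0], [0, 0, 1], [-1, 1, -3]].
L⁴ = P·diag(625, 1296, 16)·P⁻¹ = [[625, 0, 0], [609, 16, 3840], [0, 0, 1296]].
The requested entry is 3840.

3840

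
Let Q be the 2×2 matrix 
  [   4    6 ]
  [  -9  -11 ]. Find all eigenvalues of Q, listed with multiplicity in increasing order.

-5, -2

Characteristic polynomial: p(λ) = λ^2 + 7λ + 10 = (λ + 2)(λ + 5).
Roots (with multiplicity): -5, -2.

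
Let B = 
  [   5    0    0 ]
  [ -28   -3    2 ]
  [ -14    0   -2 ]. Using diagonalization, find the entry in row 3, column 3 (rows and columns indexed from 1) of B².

Characteristic polynomial: t^3 - 19t - 30 = (t - 5)(t + 2)(t + 3), so the eigenvalues are -3, -2, 5.
t=5: eigenvector (1, -4, -2).
t=-3: eigenvector (0, 1, 0).
t=-2: eigenvector (0, 2, 1).
P = [[1, 0, 0], [-4, 1, 2], [-2, 0, 1]], D = diag(5, -3, -2), P⁻¹ = [[1, 0, 0], [0, 1, -2], [2, 0, 1]].
B² = P·diag(25, 9, 4)·P⁻¹ = [[25, 0, 0], [-84, 9, -10], [-42, 0, 4]].
The requested entry is 4.

4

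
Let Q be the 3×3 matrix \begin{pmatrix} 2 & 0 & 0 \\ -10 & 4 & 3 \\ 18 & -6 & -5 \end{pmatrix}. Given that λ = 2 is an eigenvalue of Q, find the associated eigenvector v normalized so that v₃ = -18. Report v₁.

Q − 2I = [[0, 0, 0], [-10, 2, 3], [18, -6, -7]].
Solving (Q − 2I)v = 0 gives the eigenspace spanned by (-3, 12, -18).
With v₃ = -18, v = (-3, 12, -18), so v₁ = -3.

-3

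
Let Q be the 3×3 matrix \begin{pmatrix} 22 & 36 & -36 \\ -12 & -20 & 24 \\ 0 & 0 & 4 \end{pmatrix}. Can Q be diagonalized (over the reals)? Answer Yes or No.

Characteristic polynomial: p(t) = t^3 - 6t^2 + 32 = (t - 4)^2(t + 2).
t = 4 has algebraic multiplicity 2; rank(Q − 4I) = 1, so geometric multiplicity = 2.
Every eigenvalue has geometric = algebraic multiplicity, so Q is diagonalizable.

Yes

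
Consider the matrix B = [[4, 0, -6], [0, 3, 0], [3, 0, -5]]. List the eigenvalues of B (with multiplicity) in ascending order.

Characteristic polynomial: p(r) = r^3 - 2r^2 - 5r + 6 = (r - 3)(r - 1)(r + 2).
Roots (with multiplicity): -2, 1, 3.

-2, 1, 3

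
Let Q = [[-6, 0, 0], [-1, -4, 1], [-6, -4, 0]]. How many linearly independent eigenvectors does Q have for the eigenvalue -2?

Q + 2I = [[-4, 0, 0], [-1, -2, 1], [-6, -4, 2]].
This matrix has rank 2, so its null space has dimension 3 − 2 = 1.

1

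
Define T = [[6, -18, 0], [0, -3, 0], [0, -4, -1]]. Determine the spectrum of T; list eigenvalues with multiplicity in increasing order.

Characteristic polynomial: p(r) = r^3 - 2r^2 - 21r - 18 = (r - 6)(r + 1)(r + 3).
Roots (with multiplicity): -3, -1, 6.

-3, -1, 6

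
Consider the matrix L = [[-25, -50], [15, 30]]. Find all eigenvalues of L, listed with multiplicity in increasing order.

Characteristic polynomial: p(μ) = μ^2 - 5μ = μ(μ - 5).
Roots (with multiplicity): 0, 5.

0, 5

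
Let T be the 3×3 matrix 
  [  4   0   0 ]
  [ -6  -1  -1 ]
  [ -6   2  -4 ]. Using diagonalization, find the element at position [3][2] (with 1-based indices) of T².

Characteristic polynomial: r^3 + r^2 - 14r - 24 = (r - 4)(r + 2)(r + 3), so the eigenvalues are -3, -2, 4.
r=4: eigenvector (1, -1, -1).
r=-3: eigenvector (0, -1, -2).
r=-2: eigenvector (0, 1, 1).
P = [[1, 0, 0], [-1, -1, 1], [-1, -2, 1]], D = diag(4, -3, -2), P⁻¹ = [[1, 0, 0], [0, 1, -1], [1, 2, -1]].
T² = P·diag(16, 9, 4)·P⁻¹ = [[16, 0, 0], [-12, -1, 5], [-12, -10, 14]].
The requested entry is -10.

-10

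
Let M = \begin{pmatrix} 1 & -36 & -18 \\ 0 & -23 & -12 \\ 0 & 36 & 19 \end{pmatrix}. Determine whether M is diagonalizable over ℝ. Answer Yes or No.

Yes

Characteristic polynomial: p(s) = s^3 + 3s^2 - 9s + 5 = (s - 1)^2(s + 5).
s = 1 has algebraic multiplicity 2; rank(M − 1I) = 1, so geometric multiplicity = 2.
Every eigenvalue has geometric = algebraic multiplicity, so M is diagonalizable.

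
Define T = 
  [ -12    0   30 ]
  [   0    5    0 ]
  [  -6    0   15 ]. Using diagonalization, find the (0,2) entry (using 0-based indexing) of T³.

270

Characteristic polynomial: λ^3 - 8λ^2 + 15λ = λ(λ - 5)(λ - 3), so the eigenvalues are 0, 3, 5.
λ=0: eigenvector (5, 0, 2).
λ=3: eigenvector (2, 0, 1).
λ=5: eigenvector (0, 1, 0).
P = [[5, 2, 0], [0, 0, 1], [2, 1, 0]], D = diag(0, 3, 5), P⁻¹ = [[1, 0, -2], [-2, 0, 5], [0, 1, 0]].
T³ = P·diag(0, 27, 125)·P⁻¹ = [[-108, 0, 270], [0, 125, 0], [-54, 0, 135]].
The requested entry is 270.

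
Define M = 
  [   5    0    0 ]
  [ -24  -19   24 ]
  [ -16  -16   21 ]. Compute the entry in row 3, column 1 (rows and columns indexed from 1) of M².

-32

Characteristic polynomial: s^3 - 7s^2 - 5s + 75 = (s - 5)^2(s + 3), so the eigenvalues are -3, 5, 5.
s=5: eigenvector (0, 1, 1).
s=-3: eigenvector (0, 3, 2).
s=5: eigenvector (1, -1, 0).
P = [[0, 0, 1], [1, 3, -1], [1, 2, 0]], D = diag(5, -3, 5), P⁻¹ = [[-2, -2, 3], [1, 1, -1], [1, 0, 0]].
M² = P·diag(25, 9, 25)·P⁻¹ = [[25, 0, 0], [-48, -23, 48], [-32, -32, 57]].
The requested entry is -32.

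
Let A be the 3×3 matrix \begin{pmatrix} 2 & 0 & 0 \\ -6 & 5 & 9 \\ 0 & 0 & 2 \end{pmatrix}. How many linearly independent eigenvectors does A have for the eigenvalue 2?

A − 2I = [[0, 0, 0], [-6, 3, 9], [0, 0, 0]].
This matrix has rank 1, so its null space has dimension 3 − 1 = 2.

2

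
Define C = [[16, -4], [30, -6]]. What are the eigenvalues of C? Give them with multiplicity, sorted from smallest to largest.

4, 6

Characteristic polynomial: p(λ) = λ^2 - 10λ + 24 = (λ - 6)(λ - 4).
Roots (with multiplicity): 4, 6.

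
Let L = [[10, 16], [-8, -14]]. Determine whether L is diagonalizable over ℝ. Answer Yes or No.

Characteristic polynomial: p(s) = s^2 + 4s - 12 = (s - 2)(s + 6).
All 2 eigenvalues are distinct, so L is diagonalizable.

Yes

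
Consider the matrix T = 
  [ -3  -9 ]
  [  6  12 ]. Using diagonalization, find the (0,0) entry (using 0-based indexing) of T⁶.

Characteristic polynomial: s^2 - 9s + 18 = (s - 6)(s - 3), so the eigenvalues are 3, 6.
s=3: eigenvector (3, -2).
s=6: eigenvector (1, -1).
P = [[3, 1], [-2, -1]], D = diag(3, 6), P⁻¹ = [[1, 1], [-2, -3]].
T⁶ = P·diag(729, 46656)·P⁻¹ = [[-91125, -137781], [91854, 138510]].
The requested entry is -91125.

-91125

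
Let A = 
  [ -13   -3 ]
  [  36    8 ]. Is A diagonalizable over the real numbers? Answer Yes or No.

Characteristic polynomial: p(r) = r^2 + 5r + 4 = (r + 1)(r + 4).
All 2 eigenvalues are distinct, so A is diagonalizable.

Yes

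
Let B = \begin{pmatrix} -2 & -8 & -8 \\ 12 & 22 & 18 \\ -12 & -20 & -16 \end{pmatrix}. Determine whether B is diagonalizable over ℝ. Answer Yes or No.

Characteristic polynomial: p(t) = t^3 - 4t^2 - 4t + 16 = (t - 4)(t - 2)(t + 2).
All 3 eigenvalues are distinct, so B is diagonalizable.

Yes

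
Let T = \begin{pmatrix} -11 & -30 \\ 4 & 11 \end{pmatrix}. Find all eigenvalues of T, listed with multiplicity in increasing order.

Characteristic polynomial: p(s) = s^2 - 1 = (s - 1)(s + 1).
Roots (with multiplicity): -1, 1.

-1, 1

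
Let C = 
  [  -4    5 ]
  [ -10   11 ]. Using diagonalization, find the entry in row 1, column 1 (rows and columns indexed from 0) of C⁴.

Characteristic polynomial: r^2 - 7r + 6 = (r - 6)(r - 1), so the eigenvalues are 1, 6.
r=6: eigenvector (1, 2).
r=1: eigenvector (1, 1).
P = [[1, 1], [2, 1]], D = diag(6, 1), P⁻¹ = [[-1, 1], [2, -1]].
C⁴ = P·diag(1296, 1)·P⁻¹ = [[-1294, 1295], [-2590, 2591]].
The requested entry is 2591.

2591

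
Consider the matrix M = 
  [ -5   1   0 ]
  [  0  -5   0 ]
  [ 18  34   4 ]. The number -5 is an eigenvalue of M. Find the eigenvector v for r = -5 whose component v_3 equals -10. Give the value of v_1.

M + 5I = [[0, 1, 0], [0, 0, 0], [18, 34, 9]].
Solving (M + 5I)v = 0 gives the eigenspace spanned by (5, 0, -10).
With v_3 = -10, v = (5, 0, -10), so v_1 = 5.

5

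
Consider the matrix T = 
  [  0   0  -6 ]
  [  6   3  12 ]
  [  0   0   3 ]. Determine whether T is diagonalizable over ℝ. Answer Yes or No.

Yes

Characteristic polynomial: p(μ) = μ^3 - 6μ^2 + 9μ = μ(μ - 3)^2.
μ = 3 has algebraic multiplicity 2; rank(T − 3I) = 1, so geometric multiplicity = 2.
Every eigenvalue has geometric = algebraic multiplicity, so T is diagonalizable.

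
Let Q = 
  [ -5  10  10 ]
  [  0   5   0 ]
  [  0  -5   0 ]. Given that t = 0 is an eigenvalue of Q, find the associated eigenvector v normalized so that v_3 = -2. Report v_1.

-4

Q = [[-5, 10, 10], [0, 5, 0], [0, -5, 0]].
Solving (Q)v = 0 gives the eigenspace spanned by (-4, 0, -2).
With v_3 = -2, v = (-4, 0, -2), so v_1 = -4.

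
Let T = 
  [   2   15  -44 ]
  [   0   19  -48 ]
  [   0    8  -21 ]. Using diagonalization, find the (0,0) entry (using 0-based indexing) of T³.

Characteristic polynomial: μ^3 - 19μ + 30 = (μ - 3)(μ - 2)(μ + 5), so the eigenvalues are -5, 2, 3.
μ=-5: eigenvector (2, 2, 1).
μ=3: eigenvector (1, 3, 1).
μ=2: eigenvector (1, 0, 0).
P = [[2, 1, 1], [2, 3, 0], [1, 1, 0]], D = diag(-5, 3, 2), P⁻¹ = [[0, -1, 3], [0, 1, -2], [1, 1, -4]].
T³ = P·diag(-125, 27, 8)·P⁻¹ = [[8, 285, -836], [0, 331, -912], [0, 152, -429]].
The requested entry is 8.

8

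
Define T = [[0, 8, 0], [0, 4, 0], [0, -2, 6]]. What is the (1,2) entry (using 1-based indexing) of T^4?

Characteristic polynomial: μ^3 - 10μ^2 + 24μ = μ(μ - 6)(μ - 4), so the eigenvalues are 0, 4, 6.
μ=4: eigenvector (2, 1, 1).
μ=0: eigenvector (1, 0, 0).
μ=6: eigenvector (0, 0, 1).
P = [[2, 1, 0], [1, 0, 0], [1, 0, 1]], D = diag(4, 0, 6), P⁻¹ = [[0, 1, 0], [1, -2, 0], [0, -1, 1]].
T⁴ = P·diag(256, 0, 1296)·P⁻¹ = [[0, 512, 0], [0, 256, 0], [0, -1040, 1296]].
The requested entry is 512.

512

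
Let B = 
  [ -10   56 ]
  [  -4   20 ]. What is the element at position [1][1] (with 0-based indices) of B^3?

Characteristic polynomial: μ^2 - 10μ + 24 = (μ - 6)(μ - 4), so the eigenvalues are 4, 6.
μ=4: eigenvector (4, 1).
μ=6: eigenvector (-7, -2).
P = [[4, -7], [1, -2]], D = diag(4, 6), P⁻¹ = [[2, -7], [1, -4]].
B³ = P·diag(64, 216)·P⁻¹ = [[-1000, 4256], [-304, 1280]].
The requested entry is 1280.

1280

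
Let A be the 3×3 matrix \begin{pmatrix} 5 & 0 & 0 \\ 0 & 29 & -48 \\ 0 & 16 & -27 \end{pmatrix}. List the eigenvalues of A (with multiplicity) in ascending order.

-3, 5, 5

Characteristic polynomial: p(λ) = λ^3 - 7λ^2 - 5λ + 75 = (λ - 5)^2(λ + 3).
Roots (with multiplicity): -3, 5, 5.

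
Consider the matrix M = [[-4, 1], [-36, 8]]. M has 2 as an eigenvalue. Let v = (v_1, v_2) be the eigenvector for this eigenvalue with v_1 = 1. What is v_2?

M − 2I = [[-6, 1], [-36, 6]].
Solving (M − 2I)v = 0 gives the eigenspace spanned by (1, 6).
With v_1 = 1, v = (1, 6), so v_2 = 6.

6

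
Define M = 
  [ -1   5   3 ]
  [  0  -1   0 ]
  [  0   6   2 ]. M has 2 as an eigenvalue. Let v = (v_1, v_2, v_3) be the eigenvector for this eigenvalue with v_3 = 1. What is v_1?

M − 2I = [[-3, 5, 3], [0, -3, 0], [0, 6, 0]].
Solving (M − 2I)v = 0 gives the eigenspace spanned by (1, 0, 1).
With v_3 = 1, v = (1, 0, 1), so v_1 = 1.

1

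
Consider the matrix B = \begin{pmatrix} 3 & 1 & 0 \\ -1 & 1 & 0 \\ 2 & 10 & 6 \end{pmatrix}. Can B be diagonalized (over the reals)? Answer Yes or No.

Characteristic polynomial: p(t) = t^3 - 10t^2 + 28t - 24 = (t - 6)(t - 2)^2.
t = 2 has algebraic multiplicity 2; rank(B − 2I) = 2, so geometric multiplicity = 1.
Geometric multiplicity < algebraic multiplicity, so B is not diagonalizable.

No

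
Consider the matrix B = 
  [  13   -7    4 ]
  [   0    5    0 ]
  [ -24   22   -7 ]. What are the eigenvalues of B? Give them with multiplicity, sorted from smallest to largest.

1, 5, 5

Characteristic polynomial: p(s) = s^3 - 11s^2 + 35s - 25 = (s - 5)^2(s - 1).
Roots (with multiplicity): 1, 5, 5.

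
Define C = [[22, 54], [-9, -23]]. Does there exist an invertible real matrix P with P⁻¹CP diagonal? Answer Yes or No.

Yes

Characteristic polynomial: p(t) = t^2 + t - 20 = (t - 4)(t + 5).
All 2 eigenvalues are distinct, so C is diagonalizable.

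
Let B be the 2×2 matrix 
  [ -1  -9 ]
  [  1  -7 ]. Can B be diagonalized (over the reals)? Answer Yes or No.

Characteristic polynomial: p(μ) = μ^2 + 8μ + 16 = (μ + 4)^2.
μ = -4 has algebraic multiplicity 2; rank(B + 4I) = 1, so geometric multiplicity = 1.
Geometric multiplicity < algebraic multiplicity, so B is not diagonalizable.

No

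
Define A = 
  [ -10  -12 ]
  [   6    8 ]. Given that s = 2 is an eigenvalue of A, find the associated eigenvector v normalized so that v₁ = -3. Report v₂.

3

A − 2I = [[-12, -12], [6, 6]].
Solving (A − 2I)v = 0 gives the eigenspace spanned by (-3, 3).
With v₁ = -3, v = (-3, 3), so v₂ = 3.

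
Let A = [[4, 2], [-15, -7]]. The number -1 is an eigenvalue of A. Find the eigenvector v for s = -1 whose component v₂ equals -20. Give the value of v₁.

A + 1I = [[5, 2], [-15, -6]].
Solving (A + 1I)v = 0 gives the eigenspace spanned by (8, -20).
With v₂ = -20, v = (8, -20), so v₁ = 8.

8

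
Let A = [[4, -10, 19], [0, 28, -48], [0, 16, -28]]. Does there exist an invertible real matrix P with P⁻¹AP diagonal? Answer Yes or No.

No

Characteristic polynomial: p(λ) = λ^3 - 4λ^2 - 16λ + 64 = (λ - 4)^2(λ + 4).
λ = 4 has algebraic multiplicity 2; rank(A − 4I) = 2, so geometric multiplicity = 1.
Geometric multiplicity < algebraic multiplicity, so A is not diagonalizable.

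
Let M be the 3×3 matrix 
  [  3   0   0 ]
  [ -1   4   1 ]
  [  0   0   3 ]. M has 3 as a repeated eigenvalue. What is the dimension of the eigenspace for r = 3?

M − 3I = [[0, 0, 0], [-1, 1, 1], [0, 0, 0]].
This matrix has rank 1, so its null space has dimension 3 − 1 = 2.

2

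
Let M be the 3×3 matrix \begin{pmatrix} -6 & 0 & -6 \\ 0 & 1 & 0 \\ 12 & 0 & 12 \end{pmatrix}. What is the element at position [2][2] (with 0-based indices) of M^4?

Characteristic polynomial: t^3 - 7t^2 + 6t = t(t - 6)(t - 1), so the eigenvalues are 0, 1, 6.
t=0: eigenvector (1, 0, -1).
t=6: eigenvector (-1, 0, 2).
t=1: eigenvector (0, 1, 0).
P = [[1, -1, 0], [0, 0, 1], [-1, 2, 0]], D = diag(0, 6, 1), P⁻¹ = [[2, 0, 1], [1, 0, 1], [0, 1, 0]].
M⁴ = P·diag(0, 1296, 1)·P⁻¹ = [[-1296, 0, -1296], [0, 1, 0], [2592, 0, 2592]].
The requested entry is 2592.

2592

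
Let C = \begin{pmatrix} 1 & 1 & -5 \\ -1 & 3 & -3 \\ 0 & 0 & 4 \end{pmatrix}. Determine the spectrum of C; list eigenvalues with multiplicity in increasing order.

2, 2, 4

Characteristic polynomial: p(λ) = λ^3 - 8λ^2 + 20λ - 16 = (λ - 4)(λ - 2)^2.
Roots (with multiplicity): 2, 2, 4.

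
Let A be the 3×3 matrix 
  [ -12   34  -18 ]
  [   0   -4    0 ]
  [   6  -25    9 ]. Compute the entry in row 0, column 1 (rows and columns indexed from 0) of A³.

250

Characteristic polynomial: λ^3 + 7λ^2 + 12λ = λ(λ + 3)(λ + 4), so the eigenvalues are -4, -3, 0.
λ=0: eigenvector (-3, 0, 2).
λ=-4: eigenvector (2, 1, 1).
λ=-3: eigenvector (-2, 0, 1).
P = [[-3, 2, -2], [0, 1, 0], [2, 1, 1]], D = diag(0, -4, -3), P⁻¹ = [[1, -4, 2], [0, 1, 0], [-2, 7, -3]].
A³ = P·diag(0, -64, -27)·P⁻¹ = [[-108, 250, -162], [0, -64, 0], [54, -253, 81]].
The requested entry is 250.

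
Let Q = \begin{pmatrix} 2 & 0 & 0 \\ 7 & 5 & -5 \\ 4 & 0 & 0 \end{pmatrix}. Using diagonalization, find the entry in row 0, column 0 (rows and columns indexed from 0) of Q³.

Characteristic polynomial: μ^3 - 7μ^2 + 10μ = μ(μ - 5)(μ - 2), so the eigenvalues are 0, 2, 5.
μ=2: eigenvector (1, 1, 2).
μ=5: eigenvector (0, 1, 0).
μ=0: eigenvector (0, 1, 1).
P = [[1, 0, 0], [1, 1, 1], [2, 0, 1]], D = diag(2, 5, 0), P⁻¹ = [[1, 0, 0], [1, 1, -1], [-2, 0, 1]].
Q³ = P·diag(8, 125, 0)·P⁻¹ = [[8, 0, 0], [133, 125, -125], [16, 0, 0]].
The requested entry is 8.

8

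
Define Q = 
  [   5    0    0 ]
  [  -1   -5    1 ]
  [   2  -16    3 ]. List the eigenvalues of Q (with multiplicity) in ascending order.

Characteristic polynomial: p(λ) = λ^3 - 3λ^2 - 9λ - 5 = (λ - 5)(λ + 1)^2.
Roots (with multiplicity): -1, -1, 5.

-1, -1, 5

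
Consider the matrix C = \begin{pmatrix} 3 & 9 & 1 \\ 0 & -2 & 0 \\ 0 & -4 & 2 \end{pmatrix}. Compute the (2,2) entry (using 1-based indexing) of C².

Characteristic polynomial: μ^3 - 3μ^2 - 4μ + 12 = (μ - 3)(μ - 2)(μ + 2), so the eigenvalues are -2, 2, 3.
μ=-2: eigenvector (-2, 1, 1).
μ=3: eigenvector (1, 0, 0).
μ=2: eigenvector (-1, 0, 1).
P = [[-2, 1, -1], [1, 0, 0], [1, 0, 1]], D = diag(-2, 3, 2), P⁻¹ = [[0, 1, 0], [1, 1, 1], [0, -1, 1]].
C² = P·diag(4, 9, 4)·P⁻¹ = [[9, 5, 5], [0, 4, 0], [0, 0, 4]].
The requested entry is 4.

4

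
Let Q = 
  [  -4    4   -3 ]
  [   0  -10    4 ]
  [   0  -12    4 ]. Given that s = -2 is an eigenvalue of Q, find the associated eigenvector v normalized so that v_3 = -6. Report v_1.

3

Q + 2I = [[-2, 4, -3], [0, -8, 4], [0, -12, 6]].
Solving (Q + 2I)v = 0 gives the eigenspace spanned by (3, -3, -6).
With v_3 = -6, v = (3, -3, -6), so v_1 = 3.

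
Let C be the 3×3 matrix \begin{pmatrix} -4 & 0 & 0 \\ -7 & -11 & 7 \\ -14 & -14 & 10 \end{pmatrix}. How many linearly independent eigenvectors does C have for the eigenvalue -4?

C + 4I = [[0, 0, 0], [-7, -7, 7], [-14, -14, 14]].
This matrix has rank 1, so its null space has dimension 3 − 1 = 2.

2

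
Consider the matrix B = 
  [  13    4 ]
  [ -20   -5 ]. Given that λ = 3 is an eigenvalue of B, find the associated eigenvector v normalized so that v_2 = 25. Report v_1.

-10

B − 3I = [[10, 4], [-20, -8]].
Solving (B − 3I)v = 0 gives the eigenspace spanned by (-10, 25).
With v_2 = 25, v = (-10, 25), so v_1 = -10.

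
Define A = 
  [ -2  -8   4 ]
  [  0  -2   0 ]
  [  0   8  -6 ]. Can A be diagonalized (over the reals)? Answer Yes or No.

Characteristic polynomial: p(t) = t^3 + 10t^2 + 28t + 24 = (t + 2)^2(t + 6).
t = -2 has algebraic multiplicity 2; rank(A + 2I) = 1, so geometric multiplicity = 2.
Every eigenvalue has geometric = algebraic multiplicity, so A is diagonalizable.

Yes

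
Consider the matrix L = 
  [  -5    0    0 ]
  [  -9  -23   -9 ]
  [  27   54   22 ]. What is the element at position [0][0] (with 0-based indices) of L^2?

25

Characteristic polynomial: s^3 + 6s^2 - 15s - 100 = (s - 4)(s + 5)^2, so the eigenvalues are -5, -5, 4.
s=-5: eigenvector (1, -1, 1).
s=-5: eigenvector (0, 1, -2).
s=4: eigenvector (0, -1, 3).
P = [[1, 0, 0], [-1, 1, -1], [1, -2, 3]], D = diag(-5, -5, 4), P⁻¹ = [[1, 0, 0], [2, 3, 1], [1, 2, 1]].
L² = P·diag(25, 25, 16)·P⁻¹ = [[25, 0, 0], [9, 43, 9], [-27, -54, -2]].
The requested entry is 25.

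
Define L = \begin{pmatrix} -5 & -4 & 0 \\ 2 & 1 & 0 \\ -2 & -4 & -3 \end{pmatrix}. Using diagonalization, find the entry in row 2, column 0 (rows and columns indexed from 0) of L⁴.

80

Characteristic polynomial: μ^3 + 7μ^2 + 15μ + 9 = (μ + 1)(μ + 3)^2, so the eigenvalues are -3, -3, -1.
μ=-1: eigenvector (1, -1, 1).
μ=-3: eigenvector (2, -1, 2).
μ=-3: eigenvector (0, 0, 1).
P = [[1, 2, 0], [-1, -1, 0], [1, 2, 1]], D = diag(-1, -3, -3), P⁻¹ = [[-1, -2, 0], [1, 1, 0], [-1, 0, 1]].
L⁴ = P·diag(1, 81, 81)·P⁻¹ = [[161, 160, 0], [-80, -79, 0], [80, 160, 81]].
The requested entry is 80.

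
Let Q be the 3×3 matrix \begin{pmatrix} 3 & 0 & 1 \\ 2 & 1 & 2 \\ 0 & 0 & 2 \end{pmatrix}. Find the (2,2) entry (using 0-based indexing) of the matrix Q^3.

Characteristic polynomial: t^3 - 6t^2 + 11t - 6 = (t - 3)(t - 2)(t - 1), so the eigenvalues are 1, 2, 3.
t=2: eigenvector (-1, 0, 1).
t=1: eigenvector (0, 1, 0).
t=3: eigenvector (1, 1, 0).
P = [[-1, 0, 1], [0, 1, 1], [1, 0, 0]], D = diag(2, 1, 3), P⁻¹ = [[0, 0, 1], [-1, 1, -1], [1, 0, 1]].
Q³ = P·diag(8, 1, 27)·P⁻¹ = [[27, 0, 19], [26, 1, 26], [0, 0, 8]].
The requested entry is 8.

8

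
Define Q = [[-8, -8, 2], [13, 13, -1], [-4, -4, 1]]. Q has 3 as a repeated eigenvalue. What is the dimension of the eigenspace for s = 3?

Q − 3I = [[-11, -8, 2], [13, 10, -1], [-4, -4, -2]].
This matrix has rank 2, so its null space has dimension 3 − 2 = 1.

1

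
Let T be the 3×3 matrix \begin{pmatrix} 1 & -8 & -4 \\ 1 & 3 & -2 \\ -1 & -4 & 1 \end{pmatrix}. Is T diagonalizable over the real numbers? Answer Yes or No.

No

Characteristic polynomial: p(r) = r^3 - 5r^2 + 3r + 9 = (r - 3)^2(r + 1).
r = 3 has algebraic multiplicity 2; rank(T − 3I) = 2, so geometric multiplicity = 1.
Geometric multiplicity < algebraic multiplicity, so T is not diagonalizable.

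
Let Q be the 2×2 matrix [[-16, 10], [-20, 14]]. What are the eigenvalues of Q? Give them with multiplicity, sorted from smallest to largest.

-6, 4

Characteristic polynomial: p(s) = s^2 + 2s - 24 = (s - 4)(s + 6).
Roots (with multiplicity): -6, 4.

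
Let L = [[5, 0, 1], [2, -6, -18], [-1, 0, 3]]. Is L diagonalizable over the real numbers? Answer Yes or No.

No

Characteristic polynomial: p(μ) = μ^3 - 2μ^2 - 32μ + 96 = (μ - 4)^2(μ + 6).
μ = 4 has algebraic multiplicity 2; rank(L − 4I) = 2, so geometric multiplicity = 1.
Geometric multiplicity < algebraic multiplicity, so L is not diagonalizable.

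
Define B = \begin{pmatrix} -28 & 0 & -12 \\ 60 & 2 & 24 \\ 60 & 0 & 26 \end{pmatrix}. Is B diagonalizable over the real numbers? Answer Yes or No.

Characteristic polynomial: p(λ) = λ^3 - 12λ + 16 = (λ - 2)^2(λ + 4).
λ = 2 has algebraic multiplicity 2; rank(B − 2I) = 1, so geometric multiplicity = 2.
Every eigenvalue has geometric = algebraic multiplicity, so B is diagonalizable.

Yes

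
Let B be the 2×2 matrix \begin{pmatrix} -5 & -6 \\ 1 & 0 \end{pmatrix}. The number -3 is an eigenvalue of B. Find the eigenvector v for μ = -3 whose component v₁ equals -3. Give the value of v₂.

B + 3I = [[-2, -6], [1, 3]].
Solving (B + 3I)v = 0 gives the eigenspace spanned by (-3, 1).
With v₁ = -3, v = (-3, 1), so v₂ = 1.

1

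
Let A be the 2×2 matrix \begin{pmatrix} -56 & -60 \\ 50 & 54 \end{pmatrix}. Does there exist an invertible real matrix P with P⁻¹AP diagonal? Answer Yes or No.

Yes

Characteristic polynomial: p(t) = t^2 + 2t - 24 = (t - 4)(t + 6).
All 2 eigenvalues are distinct, so A is diagonalizable.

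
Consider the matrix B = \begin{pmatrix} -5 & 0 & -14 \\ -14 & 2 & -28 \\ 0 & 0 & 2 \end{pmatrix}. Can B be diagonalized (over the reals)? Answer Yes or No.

Characteristic polynomial: p(t) = t^3 + t^2 - 16t + 20 = (t - 2)^2(t + 5).
t = 2 has algebraic multiplicity 2; rank(B − 2I) = 1, so geometric multiplicity = 2.
Every eigenvalue has geometric = algebraic multiplicity, so B is diagonalizable.

Yes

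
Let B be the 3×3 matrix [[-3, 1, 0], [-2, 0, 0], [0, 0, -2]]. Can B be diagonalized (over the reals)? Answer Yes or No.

Characteristic polynomial: p(r) = r^3 + 5r^2 + 8r + 4 = (r + 1)(r + 2)^2.
r = -2 has algebraic multiplicity 2; rank(B + 2I) = 1, so geometric multiplicity = 2.
Every eigenvalue has geometric = algebraic multiplicity, so B is diagonalizable.

Yes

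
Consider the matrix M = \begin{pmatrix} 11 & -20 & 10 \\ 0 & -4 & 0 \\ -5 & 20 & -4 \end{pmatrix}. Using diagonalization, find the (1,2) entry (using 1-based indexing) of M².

60

Characteristic polynomial: t^3 - 3t^2 - 22t + 24 = (t - 6)(t - 1)(t + 4), so the eigenvalues are -4, 1, 6.
t=1: eigenvector (-1, 0, 1).
t=-4: eigenvector (4, 1, -4).
t=6: eigenvector (-2, 0, 1).
P = [[-1, 4, -2], [0, 1, 0], [1, -4, 1]], D = diag(1, -4, 6), P⁻¹ = [[1, 4, 2], [0, 1, 0], [-1, 0, -1]].
M² = P·diag(1, 16, 36)·P⁻¹ = [[71, 60, 70], [0, 16, 0], [-35, -60, -34]].
The requested entry is 60.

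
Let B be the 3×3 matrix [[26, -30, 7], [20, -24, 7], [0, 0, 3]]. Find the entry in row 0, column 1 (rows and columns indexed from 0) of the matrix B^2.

Characteristic polynomial: s^3 - 5s^2 - 18s + 72 = (s - 6)(s - 3)(s + 4), so the eigenvalues are -4, 3, 6.
s=6: eigenvector (3, 2, 0).
s=-4: eigenvector (1, 1, 0).
s=3: eigenvector (1, 1, 1).
P = [[3, 1, 1], [2, 1, 1], [0, 0, 1]], D = diag(6, -4, 3), P⁻¹ = [[1, -1, 0], [-2, 3, -1], [0, 0, 1]].
B² = P·diag(36, 16, 9)·P⁻¹ = [[76, -60, -7], [40, -24, -7], [0, 0, 9]].
The requested entry is -60.

-60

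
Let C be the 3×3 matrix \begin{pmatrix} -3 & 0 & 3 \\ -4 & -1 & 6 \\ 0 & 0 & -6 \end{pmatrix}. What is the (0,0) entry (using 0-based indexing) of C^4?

81

Characteristic polynomial: t^3 + 10t^2 + 27t + 18 = (t + 1)(t + 3)(t + 6), so the eigenvalues are -6, -3, -1.
t=-3: eigenvector (1, 2, 0).
t=-1: eigenvector (0, 1, 0).
t=-6: eigenvector (-1, -2, 1).
P = [[1, 0, -1], [2, 1, -2], [0, 0, 1]], D = diag(-3, -1, -6), P⁻¹ = [[1, 0, 1], [-2, 1, 0], [0, 0, 1]].
C⁴ = P·diag(81, 1, 1296)·P⁻¹ = [[81, 0, -1215], [160, 1, -2430], [0, 0, 1296]].
The requested entry is 81.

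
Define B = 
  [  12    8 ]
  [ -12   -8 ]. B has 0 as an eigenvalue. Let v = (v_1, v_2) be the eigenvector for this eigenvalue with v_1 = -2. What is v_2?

B = [[12, 8], [-12, -8]].
Solving (B)v = 0 gives the eigenspace spanned by (-2, 3).
With v_1 = -2, v = (-2, 3), so v_2 = 3.

3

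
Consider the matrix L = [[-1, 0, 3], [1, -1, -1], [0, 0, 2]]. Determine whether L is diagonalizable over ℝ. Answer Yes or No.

No

Characteristic polynomial: p(μ) = μ^3 - 3μ - 2 = (μ - 2)(μ + 1)^2.
μ = -1 has algebraic multiplicity 2; rank(L + 1I) = 2, so geometric multiplicity = 1.
Geometric multiplicity < algebraic multiplicity, so L is not diagonalizable.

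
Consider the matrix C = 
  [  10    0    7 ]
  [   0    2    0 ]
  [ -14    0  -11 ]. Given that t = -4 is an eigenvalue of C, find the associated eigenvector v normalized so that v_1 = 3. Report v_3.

-6

C + 4I = [[14, 0, 7], [0, 6, 0], [-14, 0, -7]].
Solving (C + 4I)v = 0 gives the eigenspace spanned by (3, 0, -6).
With v_1 = 3, v = (3, 0, -6), so v_3 = -6.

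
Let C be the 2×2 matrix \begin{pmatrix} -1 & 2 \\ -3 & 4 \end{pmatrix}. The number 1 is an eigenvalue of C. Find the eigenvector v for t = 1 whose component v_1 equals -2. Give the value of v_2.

-2

C − 1I = [[-2, 2], [-3, 3]].
Solving (C − 1I)v = 0 gives the eigenspace spanned by (-2, -2).
With v_1 = -2, v = (-2, -2), so v_2 = -2.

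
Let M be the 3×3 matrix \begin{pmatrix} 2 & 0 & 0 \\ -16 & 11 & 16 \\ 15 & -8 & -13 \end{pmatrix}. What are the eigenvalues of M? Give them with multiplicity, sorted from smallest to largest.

Characteristic polynomial: p(s) = s^3 - 19s + 30 = (s - 3)(s - 2)(s + 5).
Roots (with multiplicity): -5, 2, 3.

-5, 2, 3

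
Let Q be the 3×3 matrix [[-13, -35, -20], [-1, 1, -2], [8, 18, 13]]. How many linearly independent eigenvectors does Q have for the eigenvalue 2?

Q − 2I = [[-15, -35, -20], [-1, -1, -2], [8, 18, 11]].
This matrix has rank 2, so its null space has dimension 3 − 2 = 1.

1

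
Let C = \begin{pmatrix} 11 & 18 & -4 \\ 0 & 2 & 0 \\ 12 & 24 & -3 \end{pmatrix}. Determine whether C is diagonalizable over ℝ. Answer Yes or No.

Yes

Characteristic polynomial: p(r) = r^3 - 10r^2 + 31r - 30 = (r - 5)(r - 3)(r - 2).
All 3 eigenvalues are distinct, so C is diagonalizable.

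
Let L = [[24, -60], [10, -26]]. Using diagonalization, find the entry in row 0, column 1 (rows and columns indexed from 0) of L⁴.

Characteristic polynomial: r^2 + 2r - 24 = (r - 4)(r + 6), so the eigenvalues are -6, 4.
r=4: eigenvector (3, 1).
r=-6: eigenvector (2, 1).
P = [[3, 2], [1, 1]], D = diag(4, -6), P⁻¹ = [[1, -2], [-1, 3]].
L⁴ = P·diag(256, 1296)·P⁻¹ = [[-1824, 6240], [-1040, 3376]].
The requested entry is 6240.

6240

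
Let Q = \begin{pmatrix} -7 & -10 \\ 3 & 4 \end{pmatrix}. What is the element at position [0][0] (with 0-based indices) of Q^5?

-187

Characteristic polynomial: t^2 + 3t + 2 = (t + 1)(t + 2), so the eigenvalues are -2, -1.
t=-2: eigenvector (-2, 1).
t=-1: eigenvector (-5, 3).
P = [[-2, -5], [1, 3]], D = diag(-2, -1), P⁻¹ = [[-3, -5], [1, 2]].
Q⁵ = P·diag(-32, -1)·P⁻¹ = [[-187, -310], [93, 154]].
The requested entry is -187.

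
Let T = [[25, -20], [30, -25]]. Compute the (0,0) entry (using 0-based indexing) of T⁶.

Characteristic polynomial: λ^2 - 25 = (λ - 5)(λ + 5), so the eigenvalues are -5, 5.
λ=5: eigenvector (1, 1).
λ=-5: eigenvector (2, 3).
P = [[1, 2], [1, 3]], D = diag(5, -5), P⁻¹ = [[3, -2], [-1, 1]].
T⁶ = P·diag(15625, 15625)·P⁻¹ = [[15625, 0], [0, 15625]].
The requested entry is 15625.

15625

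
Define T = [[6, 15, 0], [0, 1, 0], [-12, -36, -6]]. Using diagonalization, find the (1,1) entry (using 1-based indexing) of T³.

216

Characteristic polynomial: λ^3 - λ^2 - 36λ + 36 = (λ - 6)(λ - 1)(λ + 6), so the eigenvalues are -6, 1, 6.
λ=6: eigenvector (1, 0, -1).
λ=1: eigenvector (-3, 1, 0).
λ=-6: eigenvector (0, 0, 1).
P = [[1, -3, 0], [0, 1, 0], [-1, 0, 1]], D = diag(6, 1, -6), P⁻¹ = [[1, 3, 0], [0, 1, 0], [1, 3, 1]].
T³ = P·diag(216, 1, -216)·P⁻¹ = [[216, 645, 0], [0, 1, 0], [-432, -1296, -216]].
The requested entry is 216.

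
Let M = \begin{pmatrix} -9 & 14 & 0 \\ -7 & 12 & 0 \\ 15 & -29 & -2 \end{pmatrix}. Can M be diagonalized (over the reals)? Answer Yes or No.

No

Characteristic polynomial: p(λ) = λ^3 - λ^2 - 16λ - 20 = (λ - 5)(λ + 2)^2.
λ = -2 has algebraic multiplicity 2; rank(M + 2I) = 2, so geometric multiplicity = 1.
Geometric multiplicity < algebraic multiplicity, so M is not diagonalizable.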